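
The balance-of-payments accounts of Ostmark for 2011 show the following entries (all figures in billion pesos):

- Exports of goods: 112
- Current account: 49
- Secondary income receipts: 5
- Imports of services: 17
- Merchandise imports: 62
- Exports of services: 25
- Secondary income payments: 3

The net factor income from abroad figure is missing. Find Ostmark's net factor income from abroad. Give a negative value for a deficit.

Current account = goods balance + services balance + net primary income + net secondary income
Sum of the known components = 60
Net factor income from abroad = CA - (known components) = 49 - 60 = -11

-11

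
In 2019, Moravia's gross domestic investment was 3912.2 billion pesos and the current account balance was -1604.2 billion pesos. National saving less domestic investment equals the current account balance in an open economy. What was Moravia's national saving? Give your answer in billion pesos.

2308.0

S = I + CA = 3912.2 + (-1604.2) = 2308.0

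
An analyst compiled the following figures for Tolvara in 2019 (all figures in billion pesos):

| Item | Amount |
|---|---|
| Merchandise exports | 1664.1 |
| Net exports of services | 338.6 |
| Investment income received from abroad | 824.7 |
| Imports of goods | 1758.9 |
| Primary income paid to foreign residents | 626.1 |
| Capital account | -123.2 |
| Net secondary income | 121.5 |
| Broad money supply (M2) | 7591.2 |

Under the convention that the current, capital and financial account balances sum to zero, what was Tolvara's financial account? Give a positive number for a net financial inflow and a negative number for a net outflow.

Goods balance = 1664.1 - 1758.9 = -94.8
Services balance = 338.6
Trade balance (goods + services) = -94.8 + 338.6 = 243.8
Net primary income = 824.7 - 626.1 = 198.6
Net secondary income = 121.5
Current account = 243.8 + 198.6 + 121.5 = 563.9
Financial account = -(563.9 + (-123.2)) = -440.7

-440.7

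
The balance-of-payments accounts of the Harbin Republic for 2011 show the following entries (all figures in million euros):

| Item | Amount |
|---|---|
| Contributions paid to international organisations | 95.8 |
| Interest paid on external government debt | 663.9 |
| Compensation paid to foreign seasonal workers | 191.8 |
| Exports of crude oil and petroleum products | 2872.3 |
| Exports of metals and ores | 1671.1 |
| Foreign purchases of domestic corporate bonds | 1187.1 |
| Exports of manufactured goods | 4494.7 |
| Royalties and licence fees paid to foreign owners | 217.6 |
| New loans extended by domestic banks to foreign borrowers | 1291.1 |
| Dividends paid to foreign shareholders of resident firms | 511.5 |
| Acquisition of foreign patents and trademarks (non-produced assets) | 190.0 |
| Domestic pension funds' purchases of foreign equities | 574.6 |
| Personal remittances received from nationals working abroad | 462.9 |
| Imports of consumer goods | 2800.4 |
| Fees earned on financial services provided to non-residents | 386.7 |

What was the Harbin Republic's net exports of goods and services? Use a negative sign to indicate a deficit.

Goods: 1671.1 + 2872.3 - 2800.4 + 4494.7 = 6237.7
Services: -217.6 + 386.7 = 169.1
Trade balance = 6237.7 + 169.1 = 6406.8
(Excluded from the trade balance — secondary income: contributions paid to international organisations 95.8, personal remittances received from nationals working abroad 462.9; primary income: interest paid on external government debt 663.9, compensation paid to foreign seasonal workers 191.8, dividends paid to foreign shareholders of resident firms 511.5; financial account: foreign purchases of domestic corporate bonds 1187.1, new loans extended by domestic banks to foreign borrowers 1291.1, domestic pension funds' purchases of foreign equities 574.6; capital account: acquisition of foreign patents and trademarks (non-produced assets) 190.0.)

6406.8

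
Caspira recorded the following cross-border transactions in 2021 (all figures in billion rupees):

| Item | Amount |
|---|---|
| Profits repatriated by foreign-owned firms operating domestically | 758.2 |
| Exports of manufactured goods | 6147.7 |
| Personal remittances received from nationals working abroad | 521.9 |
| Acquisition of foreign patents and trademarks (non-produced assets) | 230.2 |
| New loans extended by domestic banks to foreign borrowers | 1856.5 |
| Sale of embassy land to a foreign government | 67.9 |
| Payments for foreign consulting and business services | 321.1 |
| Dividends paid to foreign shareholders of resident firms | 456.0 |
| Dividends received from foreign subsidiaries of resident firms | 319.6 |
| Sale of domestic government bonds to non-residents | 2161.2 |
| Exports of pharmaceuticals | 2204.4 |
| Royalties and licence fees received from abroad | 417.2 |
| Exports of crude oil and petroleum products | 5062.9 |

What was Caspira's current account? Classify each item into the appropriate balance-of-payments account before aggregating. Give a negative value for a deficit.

13138.4

Goods: 5062.9 + 2204.4 + 6147.7 = 13415.0
Services: -321.1 + 417.2 = 96.1
Primary income: -456.0 - 758.2 + 319.6 = -894.6
Secondary income: 521.9
Current account = 13415.0 + 96.1 + (-894.6) + 521.9 = 13138.4
(Excluded from the current account — capital account: acquisition of foreign patents and trademarks (non-produced assets) 230.2, sale of embassy land to a foreign government 67.9; financial account: new loans extended by domestic banks to foreign borrowers 1856.5, sale of domestic government bonds to non-residents 2161.2.)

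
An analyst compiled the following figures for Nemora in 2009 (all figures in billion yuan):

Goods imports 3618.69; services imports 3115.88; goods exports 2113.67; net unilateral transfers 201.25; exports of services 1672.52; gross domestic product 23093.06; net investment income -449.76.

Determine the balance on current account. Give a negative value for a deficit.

Goods balance = 2113.67 - 3618.69 = -1505.02
Services balance = 1672.52 - 3115.88 = -1443.36
Trade balance (goods + services) = -1505.02 + (-1443.36) = -2948.38
Net primary income = -449.76
Net secondary income = 201.25
Current account = -2948.38 + (-449.76) + 201.25 = -3196.89

-3196.89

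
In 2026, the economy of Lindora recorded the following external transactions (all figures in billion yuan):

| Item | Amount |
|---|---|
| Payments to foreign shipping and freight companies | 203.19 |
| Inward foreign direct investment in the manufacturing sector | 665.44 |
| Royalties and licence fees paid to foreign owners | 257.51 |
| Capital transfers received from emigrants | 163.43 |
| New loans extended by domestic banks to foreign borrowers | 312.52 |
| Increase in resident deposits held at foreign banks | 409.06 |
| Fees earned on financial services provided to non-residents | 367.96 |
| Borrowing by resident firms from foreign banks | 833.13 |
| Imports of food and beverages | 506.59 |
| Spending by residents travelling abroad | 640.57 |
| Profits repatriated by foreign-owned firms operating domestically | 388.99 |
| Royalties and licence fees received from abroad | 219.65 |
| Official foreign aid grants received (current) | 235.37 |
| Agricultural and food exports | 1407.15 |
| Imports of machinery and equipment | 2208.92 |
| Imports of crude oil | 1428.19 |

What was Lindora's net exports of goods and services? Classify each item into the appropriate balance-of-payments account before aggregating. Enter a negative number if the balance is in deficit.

Goods: -2208.92 + 1407.15 - 1428.19 - 506.59 = -2736.55
Services: 367.96 - 257.51 + 219.65 - 203.19 - 640.57 = -513.66
Trade balance = -2736.55 + (-513.66) = -3250.21
(Excluded from the trade balance — financial account: inward foreign direct investment in the manufacturing sector 665.44, new loans extended by domestic banks to foreign borrowers 312.52, increase in resident deposits held at foreign banks 409.06, borrowing by resident firms from foreign banks 833.13; capital account: capital transfers received from emigrants 163.43; primary income: profits repatriated by foreign-owned firms operating domestically 388.99; secondary income: official foreign aid grants received (current) 235.37.)

-3250.21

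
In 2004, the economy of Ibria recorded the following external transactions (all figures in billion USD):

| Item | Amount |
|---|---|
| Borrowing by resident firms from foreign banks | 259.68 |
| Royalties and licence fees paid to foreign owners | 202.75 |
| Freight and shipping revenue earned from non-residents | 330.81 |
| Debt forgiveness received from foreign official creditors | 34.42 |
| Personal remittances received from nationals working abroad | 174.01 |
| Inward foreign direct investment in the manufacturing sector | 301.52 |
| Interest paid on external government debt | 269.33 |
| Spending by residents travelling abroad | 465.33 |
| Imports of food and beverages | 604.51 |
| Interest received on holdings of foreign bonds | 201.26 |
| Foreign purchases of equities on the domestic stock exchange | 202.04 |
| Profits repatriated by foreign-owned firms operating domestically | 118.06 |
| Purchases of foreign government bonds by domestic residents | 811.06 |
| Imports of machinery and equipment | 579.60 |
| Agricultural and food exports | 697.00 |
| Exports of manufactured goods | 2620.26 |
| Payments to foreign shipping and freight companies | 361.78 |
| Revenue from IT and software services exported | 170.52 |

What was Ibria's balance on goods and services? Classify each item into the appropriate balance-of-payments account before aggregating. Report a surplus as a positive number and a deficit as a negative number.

Goods: -604.51 + 697.00 + 2620.26 - 579.60 = 2133.15
Services: -202.75 + 330.81 + 170.52 - 465.33 - 361.78 = -528.53
Trade balance = 2133.15 + (-528.53) = 1604.62
(Excluded from the trade balance — financial account: borrowing by resident firms from foreign banks 259.68, inward foreign direct investment in the manufacturing sector 301.52, foreign purchases of equities on the domestic stock exchange 202.04, purchases of foreign government bonds by domestic residents 811.06; capital account: debt forgiveness received from foreign official creditors 34.42; secondary income: personal remittances received from nationals working abroad 174.01; primary income: interest paid on external government debt 269.33, interest received on holdings of foreign bonds 201.26, profits repatriated by foreign-owned firms operating domestically 118.06.)

1604.62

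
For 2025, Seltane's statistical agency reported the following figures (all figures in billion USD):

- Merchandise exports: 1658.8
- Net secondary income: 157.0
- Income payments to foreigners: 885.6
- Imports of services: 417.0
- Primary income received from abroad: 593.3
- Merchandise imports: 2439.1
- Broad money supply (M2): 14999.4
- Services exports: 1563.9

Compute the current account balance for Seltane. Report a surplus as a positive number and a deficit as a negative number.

231.3

Goods balance = 1658.8 - 2439.1 = -780.3
Services balance = 1563.9 - 417.0 = 1146.9
Trade balance (goods + services) = -780.3 + 1146.9 = 366.6
Net primary income = 593.3 - 885.6 = -292.3
Net secondary income = 157.0
Current account = 366.6 + (-292.3) + 157.0 = 231.3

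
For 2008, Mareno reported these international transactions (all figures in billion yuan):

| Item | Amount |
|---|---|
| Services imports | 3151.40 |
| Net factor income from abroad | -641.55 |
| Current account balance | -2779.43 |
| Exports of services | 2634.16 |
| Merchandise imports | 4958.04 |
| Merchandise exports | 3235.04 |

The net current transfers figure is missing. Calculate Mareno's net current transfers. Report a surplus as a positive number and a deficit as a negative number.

102.36

Current account = goods balance + services balance + net primary income + net secondary income
Sum of the known components = -2881.79
Net current transfers = CA - (known components) = -2779.43 - (-2881.79) = 102.36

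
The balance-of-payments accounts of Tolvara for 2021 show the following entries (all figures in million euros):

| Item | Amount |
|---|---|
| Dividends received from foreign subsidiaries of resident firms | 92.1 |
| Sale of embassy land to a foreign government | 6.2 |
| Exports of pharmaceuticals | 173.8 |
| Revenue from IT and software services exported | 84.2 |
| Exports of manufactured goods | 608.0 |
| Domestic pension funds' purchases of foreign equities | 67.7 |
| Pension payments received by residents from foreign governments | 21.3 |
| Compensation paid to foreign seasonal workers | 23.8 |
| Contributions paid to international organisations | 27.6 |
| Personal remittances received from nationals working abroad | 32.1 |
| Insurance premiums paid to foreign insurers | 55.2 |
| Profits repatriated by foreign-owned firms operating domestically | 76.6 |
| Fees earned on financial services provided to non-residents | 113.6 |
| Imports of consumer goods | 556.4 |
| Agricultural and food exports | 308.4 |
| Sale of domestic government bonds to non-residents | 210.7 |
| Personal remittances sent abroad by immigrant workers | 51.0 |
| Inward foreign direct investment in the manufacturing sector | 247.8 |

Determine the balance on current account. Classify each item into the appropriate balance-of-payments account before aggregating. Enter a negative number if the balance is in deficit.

Goods: 308.4 + 173.8 + 608.0 - 556.4 = 533.8
Services: 113.6 - 55.2 + 84.2 = 142.6
Primary income: -76.6 - 23.8 + 92.1 = -8.3
Secondary income: 21.3 + 32.1 - 51.0 - 27.6 = -25.2
Current account = 533.8 + 142.6 + (-8.3) + (-25.2) = 642.9
(Excluded from the current account — capital account: sale of embassy land to a foreign government 6.2; financial account: domestic pension funds' purchases of foreign equities 67.7, sale of domestic government bonds to non-residents 210.7, inward foreign direct investment in the manufacturing sector 247.8.)

642.9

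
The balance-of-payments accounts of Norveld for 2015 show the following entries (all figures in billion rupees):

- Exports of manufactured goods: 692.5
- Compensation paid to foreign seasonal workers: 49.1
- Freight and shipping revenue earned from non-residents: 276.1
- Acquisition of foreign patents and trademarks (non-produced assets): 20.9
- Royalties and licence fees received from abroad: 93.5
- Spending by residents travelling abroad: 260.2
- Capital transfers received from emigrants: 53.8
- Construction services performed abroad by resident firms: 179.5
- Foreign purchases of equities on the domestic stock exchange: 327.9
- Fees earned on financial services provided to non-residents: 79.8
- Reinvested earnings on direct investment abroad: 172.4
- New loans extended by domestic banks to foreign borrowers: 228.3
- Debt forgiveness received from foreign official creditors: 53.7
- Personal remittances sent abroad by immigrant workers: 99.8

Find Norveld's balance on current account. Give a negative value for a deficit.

Goods: 692.5
Services: 276.1 + 179.5 + 79.8 + 93.5 - 260.2 = 368.7
Primary income: -49.1 + 172.4 = 123.3
Secondary income: -99.8
Current account = 692.5 + 368.7 + 123.3 + (-99.8) = 1084.7
(Excluded from the current account — capital account: acquisition of foreign patents and trademarks (non-produced assets) 20.9, capital transfers received from emigrants 53.8, debt forgiveness received from foreign official creditors 53.7; financial account: foreign purchases of equities on the domestic stock exchange 327.9, new loans extended by domestic banks to foreign borrowers 228.3.)

1084.7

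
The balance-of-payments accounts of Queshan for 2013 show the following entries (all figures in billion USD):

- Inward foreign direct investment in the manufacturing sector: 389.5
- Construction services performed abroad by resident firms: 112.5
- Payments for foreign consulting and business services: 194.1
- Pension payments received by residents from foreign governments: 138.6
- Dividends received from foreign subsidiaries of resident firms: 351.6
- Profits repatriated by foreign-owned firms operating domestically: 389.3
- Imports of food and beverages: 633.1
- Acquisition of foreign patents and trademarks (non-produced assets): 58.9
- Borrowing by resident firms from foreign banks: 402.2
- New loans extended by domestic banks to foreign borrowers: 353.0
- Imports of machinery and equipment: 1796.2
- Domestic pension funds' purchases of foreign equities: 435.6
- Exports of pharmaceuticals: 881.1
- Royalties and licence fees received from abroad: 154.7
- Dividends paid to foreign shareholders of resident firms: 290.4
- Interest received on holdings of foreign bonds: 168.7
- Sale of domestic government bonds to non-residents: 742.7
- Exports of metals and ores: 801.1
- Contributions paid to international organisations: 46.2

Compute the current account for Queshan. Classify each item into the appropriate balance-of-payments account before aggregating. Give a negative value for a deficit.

-741.0

Goods: 801.1 - 633.1 - 1796.2 + 881.1 = -747.1
Services: 154.7 + 112.5 - 194.1 = 73.1
Primary income: 351.6 - 290.4 + 168.7 - 389.3 = -159.4
Secondary income: 138.6 - 46.2 = 92.4
Current account = (-747.1) + 73.1 + (-159.4) + 92.4 = -741.0
(Excluded from the current account — financial account: inward foreign direct investment in the manufacturing sector 389.5, borrowing by resident firms from foreign banks 402.2, new loans extended by domestic banks to foreign borrowers 353.0, domestic pension funds' purchases of foreign equities 435.6, sale of domestic government bonds to non-residents 742.7; capital account: acquisition of foreign patents and trademarks (non-produced assets) 58.9.)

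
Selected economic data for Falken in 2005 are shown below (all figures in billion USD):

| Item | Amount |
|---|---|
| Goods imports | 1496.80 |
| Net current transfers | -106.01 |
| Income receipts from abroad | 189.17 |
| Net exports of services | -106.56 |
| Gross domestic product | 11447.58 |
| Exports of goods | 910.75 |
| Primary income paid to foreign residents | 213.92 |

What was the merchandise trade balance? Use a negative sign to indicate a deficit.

-586.05

Goods balance = 910.75 - 1496.80 = -586.05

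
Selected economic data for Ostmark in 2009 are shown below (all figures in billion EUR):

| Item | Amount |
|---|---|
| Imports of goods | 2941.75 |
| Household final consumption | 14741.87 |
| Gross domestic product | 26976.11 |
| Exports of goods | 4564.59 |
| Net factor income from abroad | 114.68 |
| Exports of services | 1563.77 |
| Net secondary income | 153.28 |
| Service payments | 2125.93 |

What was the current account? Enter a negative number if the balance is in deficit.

1328.64

Goods balance = 4564.59 - 2941.75 = 1622.84
Services balance = 1563.77 - 2125.93 = -562.16
Trade balance (goods + services) = 1622.84 + (-562.16) = 1060.68
Net primary income = 114.68
Net secondary income = 153.28
Current account = 1060.68 + 114.68 + 153.28 = 1328.64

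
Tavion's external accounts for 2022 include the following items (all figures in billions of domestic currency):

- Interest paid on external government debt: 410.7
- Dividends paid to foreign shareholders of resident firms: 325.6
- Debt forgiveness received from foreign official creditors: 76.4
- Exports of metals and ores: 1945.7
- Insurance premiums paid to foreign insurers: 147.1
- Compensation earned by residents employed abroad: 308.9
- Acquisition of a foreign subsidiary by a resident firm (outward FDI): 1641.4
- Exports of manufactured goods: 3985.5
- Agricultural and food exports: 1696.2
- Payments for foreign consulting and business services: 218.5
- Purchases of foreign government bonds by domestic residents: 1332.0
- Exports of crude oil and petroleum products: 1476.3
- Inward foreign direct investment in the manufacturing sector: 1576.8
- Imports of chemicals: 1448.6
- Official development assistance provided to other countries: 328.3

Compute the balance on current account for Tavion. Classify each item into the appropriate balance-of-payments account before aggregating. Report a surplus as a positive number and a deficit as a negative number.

6533.8

Goods: 1945.7 + 3985.5 - 1448.6 + 1476.3 + 1696.2 = 7655.1
Services: -218.5 - 147.1 = -365.6
Primary income: 308.9 - 325.6 - 410.7 = -427.4
Secondary income: -328.3
Current account = 7655.1 + (-365.6) + (-427.4) + (-328.3) = 6533.8
(Excluded from the current account — capital account: debt forgiveness received from foreign official creditors 76.4; financial account: acquisition of a foreign subsidiary by a resident firm (outward FDI) 1641.4, purchases of foreign government bonds by domestic residents 1332.0, inward foreign direct investment in the manufacturing sector 1576.8.)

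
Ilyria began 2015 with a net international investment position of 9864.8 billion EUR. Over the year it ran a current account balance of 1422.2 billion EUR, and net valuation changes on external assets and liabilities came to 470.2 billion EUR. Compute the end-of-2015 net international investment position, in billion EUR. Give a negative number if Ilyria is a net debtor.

11757.2

Change in NIIP = current account + net valuation change = 1422.2 + 470.2 = 1892.4
End-of-year NIIP = 9864.8 + 1892.4 = 11757.2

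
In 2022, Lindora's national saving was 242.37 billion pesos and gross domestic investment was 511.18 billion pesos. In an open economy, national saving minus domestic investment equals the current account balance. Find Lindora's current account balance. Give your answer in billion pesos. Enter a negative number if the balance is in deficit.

-268.81

CA = S - I = 242.37 - 511.18 = -268.81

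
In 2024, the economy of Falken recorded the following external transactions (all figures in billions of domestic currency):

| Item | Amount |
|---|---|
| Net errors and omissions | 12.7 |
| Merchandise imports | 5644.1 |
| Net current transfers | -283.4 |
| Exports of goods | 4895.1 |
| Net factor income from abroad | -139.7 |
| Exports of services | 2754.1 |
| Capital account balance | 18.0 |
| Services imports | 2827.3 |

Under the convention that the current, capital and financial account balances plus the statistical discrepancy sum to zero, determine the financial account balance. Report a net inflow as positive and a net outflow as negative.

1214.6

Goods balance = 4895.1 - 5644.1 = -749.0
Services balance = 2754.1 - 2827.3 = -73.2
Trade balance (goods + services) = -749.0 + (-73.2) = -822.2
Net primary income = -139.7
Net secondary income = -283.4
Current account = -822.2 + (-139.7) + (-283.4) = -1245.3
Financial account = -(-1245.3 + 18.0 + 12.7) = 1214.6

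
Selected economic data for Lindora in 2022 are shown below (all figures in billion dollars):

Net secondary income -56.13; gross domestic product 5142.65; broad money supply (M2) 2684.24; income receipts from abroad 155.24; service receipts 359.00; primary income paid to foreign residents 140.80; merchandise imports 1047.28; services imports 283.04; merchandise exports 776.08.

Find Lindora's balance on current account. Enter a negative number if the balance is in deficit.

-236.93

Goods balance = 776.08 - 1047.28 = -271.20
Services balance = 359.00 - 283.04 = 75.96
Trade balance (goods + services) = -271.20 + 75.96 = -195.24
Net primary income = 155.24 - 140.80 = 14.44
Net secondary income = -56.13
Current account = -195.24 + 14.44 + (-56.13) = -236.93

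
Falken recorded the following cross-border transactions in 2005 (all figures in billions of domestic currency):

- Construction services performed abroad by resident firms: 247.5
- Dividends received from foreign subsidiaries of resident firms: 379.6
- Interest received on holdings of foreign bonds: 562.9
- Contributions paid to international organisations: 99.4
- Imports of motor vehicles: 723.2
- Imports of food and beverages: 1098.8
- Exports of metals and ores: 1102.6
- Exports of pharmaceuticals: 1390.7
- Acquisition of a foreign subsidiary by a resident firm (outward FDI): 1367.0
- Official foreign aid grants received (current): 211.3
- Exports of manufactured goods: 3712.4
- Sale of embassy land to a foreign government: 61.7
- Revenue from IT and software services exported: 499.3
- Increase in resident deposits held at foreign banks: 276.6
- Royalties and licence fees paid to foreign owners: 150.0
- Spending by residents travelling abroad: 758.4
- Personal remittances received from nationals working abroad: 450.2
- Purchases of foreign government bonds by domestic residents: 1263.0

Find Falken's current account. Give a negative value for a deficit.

5726.7

Goods: -1098.8 - 723.2 + 1102.6 + 1390.7 + 3712.4 = 4383.7
Services: 247.5 + 499.3 - 150.0 - 758.4 = -161.6
Primary income: 379.6 + 562.9 = 942.5
Secondary income: 450.2 + 211.3 - 99.4 = 562.1
Current account = 4383.7 + (-161.6) + 942.5 + 562.1 = 5726.7
(Excluded from the current account — financial account: acquisition of a foreign subsidiary by a resident firm (outward FDI) 1367.0, increase in resident deposits held at foreign banks 276.6, purchases of foreign government bonds by domestic residents 1263.0; capital account: sale of embassy land to a foreign government 61.7.)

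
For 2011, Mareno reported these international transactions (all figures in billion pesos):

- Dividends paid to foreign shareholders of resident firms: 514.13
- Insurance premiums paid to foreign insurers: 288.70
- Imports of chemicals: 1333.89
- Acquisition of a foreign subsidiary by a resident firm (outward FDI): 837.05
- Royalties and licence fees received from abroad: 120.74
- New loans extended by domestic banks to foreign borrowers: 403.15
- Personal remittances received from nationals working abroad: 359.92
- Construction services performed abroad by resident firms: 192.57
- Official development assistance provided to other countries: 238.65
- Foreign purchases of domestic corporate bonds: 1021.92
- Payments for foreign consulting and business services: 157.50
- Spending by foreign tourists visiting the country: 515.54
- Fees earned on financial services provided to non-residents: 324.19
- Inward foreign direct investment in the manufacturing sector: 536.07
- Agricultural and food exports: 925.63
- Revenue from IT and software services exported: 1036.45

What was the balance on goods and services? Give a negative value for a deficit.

Goods: 925.63 - 1333.89 = -408.26
Services: 120.74 + 1036.45 + 324.19 + 192.57 + 515.54 - 157.50 - 288.70 = 1743.29
Trade balance = -408.26 + 1743.29 = 1335.03
(Excluded from the trade balance — primary income: dividends paid to foreign shareholders of resident firms 514.13; financial account: acquisition of a foreign subsidiary by a resident firm (outward FDI) 837.05, new loans extended by domestic banks to foreign borrowers 403.15, foreign purchases of domestic corporate bonds 1021.92, inward foreign direct investment in the manufacturing sector 536.07; secondary income: personal remittances received from nationals working abroad 359.92, official development assistance provided to other countries 238.65.)

1335.03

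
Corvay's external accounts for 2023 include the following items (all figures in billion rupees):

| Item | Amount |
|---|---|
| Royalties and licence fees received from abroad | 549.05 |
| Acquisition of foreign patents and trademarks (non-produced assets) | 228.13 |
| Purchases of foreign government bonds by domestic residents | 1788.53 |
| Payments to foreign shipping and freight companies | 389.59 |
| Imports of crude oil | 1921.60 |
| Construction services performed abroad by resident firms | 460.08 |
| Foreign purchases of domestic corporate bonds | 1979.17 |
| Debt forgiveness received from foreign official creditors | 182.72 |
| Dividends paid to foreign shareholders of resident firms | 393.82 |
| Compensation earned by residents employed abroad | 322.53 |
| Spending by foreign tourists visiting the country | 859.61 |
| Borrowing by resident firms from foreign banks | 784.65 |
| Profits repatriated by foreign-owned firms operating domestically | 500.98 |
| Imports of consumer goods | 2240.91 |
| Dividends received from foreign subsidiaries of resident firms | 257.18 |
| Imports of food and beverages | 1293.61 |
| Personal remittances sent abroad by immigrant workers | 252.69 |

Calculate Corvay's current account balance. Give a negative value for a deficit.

Goods: -2240.91 - 1921.60 - 1293.61 = -5456.12
Services: 460.08 - 389.59 + 549.05 + 859.61 = 1479.15
Primary income: 322.53 - 393.82 - 500.98 + 257.18 = -315.09
Secondary income: -252.69
Current account = (-5456.12) + 1479.15 + (-315.09) + (-252.69) = -4544.75
(Excluded from the current account — capital account: acquisition of foreign patents and trademarks (non-produced assets) 228.13, debt forgiveness received from foreign official creditors 182.72; financial account: purchases of foreign government bonds by domestic residents 1788.53, foreign purchases of domestic corporate bonds 1979.17, borrowing by resident firms from foreign banks 784.65.)

-4544.75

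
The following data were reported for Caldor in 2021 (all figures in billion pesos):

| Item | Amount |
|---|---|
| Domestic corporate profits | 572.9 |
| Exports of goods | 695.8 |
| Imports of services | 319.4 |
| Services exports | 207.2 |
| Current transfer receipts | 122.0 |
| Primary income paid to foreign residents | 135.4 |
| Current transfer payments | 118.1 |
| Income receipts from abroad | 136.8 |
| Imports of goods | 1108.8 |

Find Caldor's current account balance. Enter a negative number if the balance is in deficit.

Goods balance = 695.8 - 1108.8 = -413.0
Services balance = 207.2 - 319.4 = -112.2
Trade balance (goods + services) = -413.0 + (-112.2) = -525.2
Net primary income = 136.8 - 135.4 = 1.4
Net secondary income = 122.0 - 118.1 = 3.9
Current account = -525.2 + 1.4 + 3.9 = -519.9

-519.9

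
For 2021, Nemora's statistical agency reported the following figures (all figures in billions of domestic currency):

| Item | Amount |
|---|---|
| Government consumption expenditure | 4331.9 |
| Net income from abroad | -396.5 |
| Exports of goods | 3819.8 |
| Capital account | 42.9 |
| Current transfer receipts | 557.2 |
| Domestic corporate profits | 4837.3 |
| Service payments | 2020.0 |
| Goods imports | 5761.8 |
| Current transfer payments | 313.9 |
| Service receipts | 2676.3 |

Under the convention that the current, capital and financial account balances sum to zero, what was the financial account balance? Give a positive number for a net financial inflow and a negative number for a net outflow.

Goods balance = 3819.8 - 5761.8 = -1942.0
Services balance = 2676.3 - 2020.0 = 656.3
Trade balance (goods + services) = -1942.0 + 656.3 = -1285.7
Net primary income = -396.5
Net secondary income = 557.2 - 313.9 = 243.3
Current account = -1285.7 + (-396.5) + 243.3 = -1438.9
Financial account = -(-1438.9 + 42.9) = 1396.0

1396.0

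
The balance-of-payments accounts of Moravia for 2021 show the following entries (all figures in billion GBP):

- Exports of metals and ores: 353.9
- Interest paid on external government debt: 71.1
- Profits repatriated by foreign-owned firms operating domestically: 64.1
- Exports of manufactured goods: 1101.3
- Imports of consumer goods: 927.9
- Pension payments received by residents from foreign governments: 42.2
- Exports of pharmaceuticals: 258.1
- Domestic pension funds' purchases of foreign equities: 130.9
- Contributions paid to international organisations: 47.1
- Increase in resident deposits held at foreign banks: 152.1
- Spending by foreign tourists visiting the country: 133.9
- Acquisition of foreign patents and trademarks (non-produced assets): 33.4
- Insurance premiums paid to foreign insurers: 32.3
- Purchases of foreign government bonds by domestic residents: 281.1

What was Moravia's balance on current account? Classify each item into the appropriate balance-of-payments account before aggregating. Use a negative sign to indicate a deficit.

Goods: 353.9 + 1101.3 - 927.9 + 258.1 = 785.4
Services: 133.9 - 32.3 = 101.6
Primary income: -71.1 - 64.1 = -135.2
Secondary income: -47.1 + 42.2 = -4.9
Current account = 785.4 + 101.6 + (-135.2) + (-4.9) = 746.9
(Excluded from the current account — financial account: domestic pension funds' purchases of foreign equities 130.9, increase in resident deposits held at foreign banks 152.1, purchases of foreign government bonds by domestic residents 281.1; capital account: acquisition of foreign patents and trademarks (non-produced assets) 33.4.)

746.9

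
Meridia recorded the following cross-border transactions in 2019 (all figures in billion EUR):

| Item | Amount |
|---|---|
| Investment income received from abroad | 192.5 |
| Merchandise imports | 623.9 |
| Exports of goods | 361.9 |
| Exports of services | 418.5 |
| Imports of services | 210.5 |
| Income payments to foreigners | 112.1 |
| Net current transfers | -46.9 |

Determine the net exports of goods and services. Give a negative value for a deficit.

-54.0

Goods balance = 361.9 - 623.9 = -262.0
Services balance = 418.5 - 210.5 = 208.0
Trade balance (goods + services) = -262.0 + 208.0 = -54.0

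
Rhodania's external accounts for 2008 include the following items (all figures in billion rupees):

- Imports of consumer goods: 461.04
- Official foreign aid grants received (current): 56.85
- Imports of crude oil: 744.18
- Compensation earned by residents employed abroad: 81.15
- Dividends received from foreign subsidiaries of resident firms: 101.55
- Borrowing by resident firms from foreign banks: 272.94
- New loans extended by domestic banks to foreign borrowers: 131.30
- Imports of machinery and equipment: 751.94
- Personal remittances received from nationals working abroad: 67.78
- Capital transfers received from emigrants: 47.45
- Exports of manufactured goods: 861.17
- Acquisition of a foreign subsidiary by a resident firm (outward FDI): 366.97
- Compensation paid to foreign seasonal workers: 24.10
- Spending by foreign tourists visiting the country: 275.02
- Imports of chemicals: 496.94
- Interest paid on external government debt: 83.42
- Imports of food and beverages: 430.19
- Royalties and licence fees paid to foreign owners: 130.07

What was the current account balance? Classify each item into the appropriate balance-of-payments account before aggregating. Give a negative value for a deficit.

Goods: -430.19 - 751.94 - 461.04 - 496.94 - 744.18 + 861.17 = -2023.12
Services: 275.02 - 130.07 = 144.95
Primary income: -83.42 - 24.10 + 101.55 + 81.15 = 75.18
Secondary income: 56.85 + 67.78 = 124.63
Current account = (-2023.12) + 144.95 + 75.18 + 124.63 = -1678.36
(Excluded from the current account — financial account: borrowing by resident firms from foreign banks 272.94, new loans extended by domestic banks to foreign borrowers 131.30, acquisition of a foreign subsidiary by a resident firm (outward FDI) 366.97; capital account: capital transfers received from emigrants 47.45.)

-1678.36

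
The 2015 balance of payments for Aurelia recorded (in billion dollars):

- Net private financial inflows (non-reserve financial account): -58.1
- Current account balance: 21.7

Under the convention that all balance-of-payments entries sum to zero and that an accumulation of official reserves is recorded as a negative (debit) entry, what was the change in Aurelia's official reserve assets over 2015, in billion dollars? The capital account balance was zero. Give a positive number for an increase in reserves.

Official reserve transactions balance = -(21.7 + (-58.1)) = 36.4
An accumulation of reserves is recorded as a debit (negative entry), so the change in the stock of reserves is the negative of that balance.
Change in official reserves = -(36.4) = -36.4

-36.4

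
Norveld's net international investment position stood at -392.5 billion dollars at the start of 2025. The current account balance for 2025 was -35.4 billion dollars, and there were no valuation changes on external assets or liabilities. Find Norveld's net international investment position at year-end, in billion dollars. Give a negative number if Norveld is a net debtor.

-427.9

With no valuation effects, change in NIIP = current account = -35.4
End-of-year NIIP = -392.5 + (-35.4) = -427.9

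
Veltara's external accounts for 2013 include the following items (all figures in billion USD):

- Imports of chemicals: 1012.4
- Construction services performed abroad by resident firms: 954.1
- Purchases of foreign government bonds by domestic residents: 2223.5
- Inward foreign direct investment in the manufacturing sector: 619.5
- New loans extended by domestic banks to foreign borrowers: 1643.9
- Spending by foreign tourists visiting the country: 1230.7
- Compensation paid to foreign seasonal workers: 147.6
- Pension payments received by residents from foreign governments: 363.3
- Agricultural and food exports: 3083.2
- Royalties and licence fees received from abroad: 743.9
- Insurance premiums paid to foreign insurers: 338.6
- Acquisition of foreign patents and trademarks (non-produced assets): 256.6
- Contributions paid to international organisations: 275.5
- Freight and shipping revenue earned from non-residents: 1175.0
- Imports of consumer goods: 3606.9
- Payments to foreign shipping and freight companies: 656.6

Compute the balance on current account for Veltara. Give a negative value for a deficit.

Goods: -3606.9 - 1012.4 + 3083.2 = -1536.1
Services: 1175.0 - 656.6 + 1230.7 - 338.6 + 743.9 + 954.1 = 3108.5
Primary income: -147.6
Secondary income: 363.3 - 275.5 = 87.8
Current account = (-1536.1) + 3108.5 + (-147.6) + 87.8 = 1512.6
(Excluded from the current account — financial account: purchases of foreign government bonds by domestic residents 2223.5, inward foreign direct investment in the manufacturing sector 619.5, new loans extended by domestic banks to foreign borrowers 1643.9; capital account: acquisition of foreign patents and trademarks (non-produced assets) 256.6.)

1512.6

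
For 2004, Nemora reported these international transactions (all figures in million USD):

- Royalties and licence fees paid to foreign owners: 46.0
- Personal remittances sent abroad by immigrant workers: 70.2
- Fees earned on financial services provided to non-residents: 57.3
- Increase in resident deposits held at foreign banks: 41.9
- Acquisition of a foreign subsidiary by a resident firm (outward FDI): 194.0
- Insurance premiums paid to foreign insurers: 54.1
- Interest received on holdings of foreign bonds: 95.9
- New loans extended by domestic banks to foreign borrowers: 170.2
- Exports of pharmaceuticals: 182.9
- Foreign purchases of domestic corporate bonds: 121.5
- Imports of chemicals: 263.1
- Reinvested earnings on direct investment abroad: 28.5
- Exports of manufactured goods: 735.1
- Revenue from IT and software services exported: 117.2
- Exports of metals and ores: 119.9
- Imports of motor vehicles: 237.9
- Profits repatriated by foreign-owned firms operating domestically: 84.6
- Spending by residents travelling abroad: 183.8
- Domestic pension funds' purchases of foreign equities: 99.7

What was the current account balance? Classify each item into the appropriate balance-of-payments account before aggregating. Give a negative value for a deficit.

397.1

Goods: 119.9 + 735.1 + 182.9 - 237.9 - 263.1 = 536.9
Services: -183.8 - 54.1 - 46.0 + 57.3 + 117.2 = -109.4
Primary income: -84.6 + 95.9 + 28.5 = 39.8
Secondary income: -70.2
Current account = 536.9 + (-109.4) + 39.8 + (-70.2) = 397.1
(Excluded from the current account — financial account: increase in resident deposits held at foreign banks 41.9, acquisition of a foreign subsidiary by a resident firm (outward FDI) 194.0, new loans extended by domestic banks to foreign borrowers 170.2, foreign purchases of domestic corporate bonds 121.5, domestic pension funds' purchases of foreign equities 99.7.)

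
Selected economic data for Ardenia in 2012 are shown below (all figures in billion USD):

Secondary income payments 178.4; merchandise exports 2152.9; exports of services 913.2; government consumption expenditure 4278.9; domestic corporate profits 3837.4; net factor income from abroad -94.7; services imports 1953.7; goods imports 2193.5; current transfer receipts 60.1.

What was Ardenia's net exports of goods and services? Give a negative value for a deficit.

Goods balance = 2152.9 - 2193.5 = -40.6
Services balance = 913.2 - 1953.7 = -1040.5
Trade balance (goods + services) = -40.6 + (-1040.5) = -1081.1

-1081.1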